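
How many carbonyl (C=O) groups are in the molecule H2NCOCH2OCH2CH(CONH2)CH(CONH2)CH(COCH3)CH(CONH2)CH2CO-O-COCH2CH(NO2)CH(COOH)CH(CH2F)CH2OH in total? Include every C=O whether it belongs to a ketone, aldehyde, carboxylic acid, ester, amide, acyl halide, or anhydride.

H2NCO: amide, 1 C=O (running total 1).
CH(CONH2): amide, 1 C=O (running total 2).
CH(CONH2): amide, 1 C=O (running total 3).
CH(COCH3): ketone, 1 C=O (running total 4).
CH(CONH2): amide, 1 C=O (running total 5).
CH2CO-O-COCH2: anhydride, 2 C=O (running total 7).
CH(COOH): carboxylic acid, 1 C=O (running total 8).

8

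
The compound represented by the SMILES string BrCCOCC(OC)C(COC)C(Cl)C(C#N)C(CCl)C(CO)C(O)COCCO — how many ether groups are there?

Reading the structure from left to right:
  BrCH2: halogen on an sp³ carbon → alkyl halide.
  CH2OCH2: C–O–C with sp³ carbons on both sides and no adjacent C=O → ether.
  CH(OCH3): pendant –OCH3: C–O–C with sp³ C, no adjacent C=O → ether.
  CH(CH2OCH3): pendant –CH2OCH3: C–O–C linkage → ether.
  CH(Cl): halogen on an sp³ carbon → alkyl halide.
  CH(CN): pendant –C≡N: nitrile.
  CH(CH2Cl): pendant –CH2X: halogen on sp³ carbon → alkyl halide.
  CH(CH2OH): pendant –CH2OH on an sp³ backbone C → alcohol.
  CH(OH): –OH on an sp³ carbon → alcohol (secondary).
  CH2OCH2: C–O–C with sp³ carbons on both sides and no adjacent C=O → ether.
  CH2OH: –OH on an sp³ carbon → alcohol.
Ether appears at: CH2OCH2, CH(OCH3), CH(CH2OCH3), CH2OCH2 → 4.

4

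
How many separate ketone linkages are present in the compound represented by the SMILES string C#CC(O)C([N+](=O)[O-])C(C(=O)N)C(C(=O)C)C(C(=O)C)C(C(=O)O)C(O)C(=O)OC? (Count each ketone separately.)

Reading the structure from left to right:
  HC≡C: C≡C triple bond → alkyne.
  CH(OH): –OH on an sp³ carbon → alcohol (secondary).
  CH(NO2): –NO2 on an sp³ carbon → nitro (the N=O is not a carbonyl).
  CH(CONH2): pendant –CONH2: carbonyl C bonded to C and N → amide.
  CH(COCH3): pendant –COCH3: carbonyl C bonded to two carbons → ketone.
  CH(COCH3): pendant –COCH3: carbonyl C bonded to two carbons → ketone.
  CH(COOH): pendant –COOH: carbonyl C bonded to C and –OH → carboxylic acid.
  CH(OH): –OH on an sp³ carbon → alcohol (secondary).
  COOCH3: –C(=O)OCH3: carbonyl C bonded to C and to –OCH3 → ester (not ketone + ether).
Ketone appears at: CH(COCH3), CH(COCH3) → 2.

2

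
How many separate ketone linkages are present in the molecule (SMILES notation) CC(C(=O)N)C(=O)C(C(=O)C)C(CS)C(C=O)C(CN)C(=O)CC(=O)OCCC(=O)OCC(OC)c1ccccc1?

Reading the structure from left to right:
  CH(CONH2): pendant –CONH2: carbonyl C bonded to C and N → amide.
  CO: –C(=O)– with carbon on both sides → ketone.
  CH(COCH3): pendant –COCH3: carbonyl C bonded to two carbons → ketone.
  CH(CH2SH): pendant –CH2SH → thiol.
  CH(CHO): pendant –CHO: carbonyl C bonded to C and H → aldehyde.
  CH(CH2NH2): pendant –CH2NH2: N on sp³ C, no adjacent C=O → amine.
  CO: –C(=O)– with carbon on both sides → ketone.
  CH2COOCH2: –C(=O)–O–C with C on the carbonyl side → ester.
  CH2COOCH2: –C(=O)–O–C with C on the carbonyl side → ester.
  CH(OCH3): pendant –OCH3: C–O–C with sp³ C, no adjacent C=O → ether.
  C6H5: –C6H5 phenyl ring → arene.
Ketone appears at: CO, CH(COCH3), CO → 3.

3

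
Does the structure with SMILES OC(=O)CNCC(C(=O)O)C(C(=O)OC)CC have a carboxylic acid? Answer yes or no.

Reading the structure from left to right:
  HOOC: –COOH: carbonyl C bonded to –OH and C → carboxylic acid (the –OH is not a separate alcohol).
  CH2NHCH2: C–N–C with sp³ carbons and no adjacent C=O → amine (secondary).
  CH(COOH): pendant –COOH: carbonyl C bonded to C and –OH → carboxylic acid.
  CH(COOCH3): pendant –COOCH3: carbonyl C bonded to C and –OCH3 → ester.
The HOOC segment supplies the carboxylic acid: –COOH: carbonyl C bonded to –OH and C → carboxylic acid (the –OH is not a separate alcohol).

yes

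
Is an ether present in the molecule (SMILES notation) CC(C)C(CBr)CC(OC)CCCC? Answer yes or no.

pendant –CH2X: halogen on sp³ carbon → alkyl halide.
pendant –OCH3: C–O–C with sp³ C, no adjacent C=O → ether.
The CH(OCH3) segment supplies the ether: pendant –OCH3: C–O–C with sp³ C, no adjacent C=O → ether.

yes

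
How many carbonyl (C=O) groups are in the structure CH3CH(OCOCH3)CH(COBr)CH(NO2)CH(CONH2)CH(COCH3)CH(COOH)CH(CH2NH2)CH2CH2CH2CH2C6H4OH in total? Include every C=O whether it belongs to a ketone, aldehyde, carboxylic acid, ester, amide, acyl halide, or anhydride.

CH(OCOCH3): ester, 1 C=O (running total 1).
CH(COBr): acyl halide, 1 C=O (running total 2).
CH(CONH2): amide, 1 C=O (running total 3).
CH(COCH3): ketone, 1 C=O (running total 4).
CH(COOH): carboxylic acid, 1 C=O (running total 5).

5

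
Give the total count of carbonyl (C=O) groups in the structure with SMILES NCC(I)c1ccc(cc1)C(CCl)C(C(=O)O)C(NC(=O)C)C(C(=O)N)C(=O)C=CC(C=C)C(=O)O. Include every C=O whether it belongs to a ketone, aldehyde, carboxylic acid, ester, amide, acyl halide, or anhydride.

5

CH(COOH): carboxylic acid, 1 C=O (running total 1).
CH(NHCOCH3): amide, 1 C=O (running total 2).
CH(CONH2): amide, 1 C=O (running total 3).
CO: ketone, 1 C=O (running total 4).
COOH: carboxylic acid, 1 C=O (running total 5).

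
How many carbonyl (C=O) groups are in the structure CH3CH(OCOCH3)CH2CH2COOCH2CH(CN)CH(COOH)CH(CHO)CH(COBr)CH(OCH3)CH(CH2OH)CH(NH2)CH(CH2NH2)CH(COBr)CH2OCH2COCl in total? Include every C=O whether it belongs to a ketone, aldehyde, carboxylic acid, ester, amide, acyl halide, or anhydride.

CH(OCOCH3): ester, 1 C=O (running total 1).
CH2COOCH2: ester, 1 C=O (running total 2).
CH(COOH): carboxylic acid, 1 C=O (running total 3).
CH(CHO): aldehyde, 1 C=O (running total 4).
CH(COBr): acyl halide, 1 C=O (running total 5).
CH(COBr): acyl halide, 1 C=O (running total 6).
COCl: acyl halide, 1 C=O (running total 7).

7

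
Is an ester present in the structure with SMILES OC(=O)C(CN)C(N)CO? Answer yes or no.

no

–COOH: carbonyl C bonded to –OH and C → carboxylic acid (the –OH is not a separate alcohol).
pendant –CH2NH2: N on sp³ C, no adjacent C=O → amine.
–NH2 on an sp³ carbon with no adjacent C=O → amine.
–OH on an sp³ carbon → alcohol.
The groups actually present are: alcohol, amine, carboxylic acid.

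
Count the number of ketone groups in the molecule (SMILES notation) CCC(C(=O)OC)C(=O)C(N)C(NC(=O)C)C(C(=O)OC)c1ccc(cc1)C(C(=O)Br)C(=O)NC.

Taking each segment in turn:
  CH(COOCH3): pendant –COOCH3: carbonyl C bonded to C and –OCH3 → ester.
  CO: –C(=O)– with carbon on both sides → ketone.
  CH(NH2): –NH2 on an sp³ carbon with no adjacent C=O → amine.
  CH(NHCOCH3): pendant –NHC(=O)CH3: N bonded to a carbonyl → amide (not amine).
  CH(COOCH3): pendant –COOCH3: carbonyl C bonded to C and –OCH3 → ester.
  C6H4: para-disubstituted benzene ring → arene.
  CH(COBr): pendant –C(=O)X: carbonyl C bonded to C and halogen → acyl halide.
  CONHCH3: –C(=O)NHCH3: carbonyl C bonded to C and to N → amide (the N is not an amine).
Ketone appears at: CO → 1.

1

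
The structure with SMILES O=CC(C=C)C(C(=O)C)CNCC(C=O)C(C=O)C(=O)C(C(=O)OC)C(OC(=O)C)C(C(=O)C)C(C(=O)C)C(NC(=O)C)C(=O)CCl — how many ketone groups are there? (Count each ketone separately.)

5

terminal –CHO: carbonyl C bonded to H and C → aldehyde.
pendant –CH=CH2: C=C double bond → alkene.
pendant –COCH3: carbonyl C bonded to two carbons → ketone.
C–N–C with sp³ carbons and no adjacent C=O → amine (secondary).
pendant –CHO: carbonyl C bonded to C and H → aldehyde.
pendant –CHO: carbonyl C bonded to C and H → aldehyde.
–C(=O)– with carbon on both sides → ketone.
pendant –COOCH3: carbonyl C bonded to C and –OCH3 → ester.
pendant –OC(=O)CH3: an acyloxy group → ester.
pendant –COCH3: carbonyl C bonded to two carbons → ketone.
pendant –COCH3: carbonyl C bonded to two carbons → ketone.
pendant –NHC(=O)CH3: N bonded to a carbonyl → amide (not amine).
–C(=O)– with carbon on both sides → ketone.
halogen on an sp³ carbon → alkyl halide.
Ketone appears at: CH(COCH3), CO, CH(COCH3), CH(COCH3), CO → 5.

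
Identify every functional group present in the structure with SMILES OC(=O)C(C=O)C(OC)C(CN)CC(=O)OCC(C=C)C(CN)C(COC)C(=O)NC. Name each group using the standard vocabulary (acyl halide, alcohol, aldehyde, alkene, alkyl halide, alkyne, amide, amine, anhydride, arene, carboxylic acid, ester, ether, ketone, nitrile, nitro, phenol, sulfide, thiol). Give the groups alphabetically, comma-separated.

aldehyde, alkene, amide, amine, carboxylic acid, ester, ether

–COOH: carbonyl C bonded to –OH and C → carboxylic acid (the –OH is not a separate alcohol).
pendant –CHO: carbonyl C bonded to C and H → aldehyde.
pendant –OCH3: C–O–C with sp³ C, no adjacent C=O → ether.
pendant –CH2NH2: N on sp³ C, no adjacent C=O → amine.
–C(=O)–O–C with C on the carbonyl side → ester.
pendant –CH=CH2: C=C double bond → alkene.
pendant –CH2NH2: N on sp³ C, no adjacent C=O → amine.
pendant –CH2OCH3: C–O–C linkage → ether.
–C(=O)NHCH3: carbonyl C bonded to C and to N → amide (the N is not an amine).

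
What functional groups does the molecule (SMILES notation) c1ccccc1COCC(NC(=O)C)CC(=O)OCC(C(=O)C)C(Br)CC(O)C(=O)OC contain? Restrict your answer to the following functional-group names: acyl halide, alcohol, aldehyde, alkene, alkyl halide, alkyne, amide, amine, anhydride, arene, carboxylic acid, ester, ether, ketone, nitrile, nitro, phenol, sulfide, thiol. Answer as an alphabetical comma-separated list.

C6H5– phenyl ring → arene.
C–O–C with sp³ carbons on both sides and no adjacent C=O → ether.
pendant –NHC(=O)CH3: N bonded to a carbonyl → amide (not amine).
–C(=O)–O–C with C on the carbonyl side → ester.
pendant –COCH3: carbonyl C bonded to two carbons → ketone.
halogen on an sp³ carbon → alkyl halide.
–OH on an sp³ carbon → alcohol (secondary).
–C(=O)OCH3: carbonyl C bonded to C and to –OCH3 → ester (not ketone + ether).

alcohol, alkyl halide, amide, arene, ester, ether, ketone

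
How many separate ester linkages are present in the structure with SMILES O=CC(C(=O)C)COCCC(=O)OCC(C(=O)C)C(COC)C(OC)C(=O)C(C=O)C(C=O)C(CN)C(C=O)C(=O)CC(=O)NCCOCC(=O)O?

1

terminal –CHO: carbonyl C bonded to H and C → aldehyde.
pendant –COCH3: carbonyl C bonded to two carbons → ketone.
C–O–C with sp³ carbons on both sides and no adjacent C=O → ether.
–C(=O)–O–C with C on the carbonyl side → ester.
pendant –COCH3: carbonyl C bonded to two carbons → ketone.
pendant –CH2OCH3: C–O–C linkage → ether.
pendant –OCH3: C–O–C with sp³ C, no adjacent C=O → ether.
–C(=O)– with carbon on both sides → ketone.
pendant –CHO: carbonyl C bonded to C and H → aldehyde.
pendant –CHO: carbonyl C bonded to C and H → aldehyde.
pendant –CH2NH2: N on sp³ C, no adjacent C=O → amine.
pendant –CHO: carbonyl C bonded to C and H → aldehyde.
–C(=O)– with carbon on both sides → ketone.
–C(=O)–N– linkage → amide (the N is not an amine).
C–O–C with sp³ carbons on both sides and no adjacent C=O → ether.
–COOH: carbonyl C bonded to –OH and C → carboxylic acid (the –OH is not a separate alcohol).
Ester appears at: CH2COOCH2 → 1.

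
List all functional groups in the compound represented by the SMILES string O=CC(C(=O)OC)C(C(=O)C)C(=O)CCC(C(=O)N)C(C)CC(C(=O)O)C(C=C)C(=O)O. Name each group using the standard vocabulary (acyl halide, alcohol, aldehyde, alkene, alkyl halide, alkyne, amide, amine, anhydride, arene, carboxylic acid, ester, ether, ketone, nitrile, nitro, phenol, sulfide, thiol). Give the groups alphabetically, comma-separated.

aldehyde, alkene, amide, carboxylic acid, ester, ketone

terminal –CHO: carbonyl C bonded to H and C → aldehyde.
pendant –COOCH3: carbonyl C bonded to C and –OCH3 → ester.
pendant –COCH3: carbonyl C bonded to two carbons → ketone.
–C(=O)– with carbon on both sides → ketone.
pendant –CONH2: carbonyl C bonded to C and N → amide.
pendant –COOH: carbonyl C bonded to C and –OH → carboxylic acid.
pendant –CH=CH2: C=C double bond → alkene.
–COOH: carbonyl C bonded to –OH and C → carboxylic acid (the –OH is not a separate alcohol).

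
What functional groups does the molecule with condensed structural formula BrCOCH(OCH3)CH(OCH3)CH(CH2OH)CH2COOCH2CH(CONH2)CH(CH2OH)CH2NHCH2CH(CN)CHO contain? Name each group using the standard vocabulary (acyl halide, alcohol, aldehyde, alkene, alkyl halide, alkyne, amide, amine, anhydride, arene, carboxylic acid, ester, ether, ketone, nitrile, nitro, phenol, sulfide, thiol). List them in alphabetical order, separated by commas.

acyl halide, alcohol, aldehyde, amide, amine, ester, ether, nitrile

Reading the structure from left to right:
  BrCO: –C(=O)Br: carbonyl C bonded to C and to a halogen → acyl halide (not alkyl halide).
  CH(OCH3): pendant –OCH3: C–O–C with sp³ C, no adjacent C=O → ether.
  CH(OCH3): pendant –OCH3: C–O–C with sp³ C, no adjacent C=O → ether.
  CH(CH2OH): pendant –CH2OH on an sp³ backbone C → alcohol.
  CH2COOCH2: –C(=O)–O–C with C on the carbonyl side → ester.
  CH(CONH2): pendant –CONH2: carbonyl C bonded to C and N → amide.
  CH(CH2OH): pendant –CH2OH on an sp³ backbone C → alcohol.
  CH2NHCH2: C–N–C with sp³ carbons and no adjacent C=O → amine (secondary).
  CH(CN): pendant –C≡N: nitrile.
  CHO: terminal –CHO: carbonyl C bonded to H and C → aldehyde.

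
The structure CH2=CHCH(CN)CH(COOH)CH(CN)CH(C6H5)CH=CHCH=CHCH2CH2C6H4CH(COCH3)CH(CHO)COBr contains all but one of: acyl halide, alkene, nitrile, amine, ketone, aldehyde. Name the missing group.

amine

alkene: present (CH2=CH — C=C double bond → alkene).
aldehyde: present (CH(CHO) — pendant –CHO: carbonyl C bonded to C and H → aldehyde).
nitrile: present (CH(CN) — pendant –C≡N: nitrile).
ketone: present (CH(COCH3) — pendant –COCH3: carbonyl C bonded to two carbons → ketone).
acyl halide: present (COBr — –C(=O)Br: carbonyl C bonded to C and to a halogen → acyl halide (not alkyl halide)).
amine: no segment matches this pattern.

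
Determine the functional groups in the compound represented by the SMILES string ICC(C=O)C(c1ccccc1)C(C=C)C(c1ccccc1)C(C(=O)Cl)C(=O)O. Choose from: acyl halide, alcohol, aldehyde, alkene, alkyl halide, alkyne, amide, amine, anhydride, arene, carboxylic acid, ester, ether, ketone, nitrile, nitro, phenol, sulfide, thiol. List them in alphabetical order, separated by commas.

acyl halide, aldehyde, alkene, alkyl halide, arene, carboxylic acid

Reading the structure from left to right:
  ICH2: halogen on an sp³ carbon → alkyl halide.
  CH(CHO): pendant –CHO: carbonyl C bonded to C and H → aldehyde.
  CH(C6H5): pendant –C6H5: benzene ring → arene.
  CH(CH=CH2): pendant –CH=CH2: C=C double bond → alkene.
  CH(C6H5): pendant –C6H5: benzene ring → arene.
  CH(COCl): pendant –C(=O)X: carbonyl C bonded to C and halogen → acyl halide.
  COOH: –COOH: carbonyl C bonded to –OH and C → carboxylic acid (the –OH is not a separate alcohol).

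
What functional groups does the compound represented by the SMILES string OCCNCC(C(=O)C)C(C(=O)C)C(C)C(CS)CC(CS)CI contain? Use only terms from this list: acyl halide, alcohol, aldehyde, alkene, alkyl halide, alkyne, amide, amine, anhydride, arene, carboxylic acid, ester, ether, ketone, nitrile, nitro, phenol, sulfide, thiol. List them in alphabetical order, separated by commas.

Reading the structure from left to right:
  HOCH2: HO– on an sp³ carbon → alcohol.
  CH2NHCH2: C–N–C with sp³ carbons and no adjacent C=O → amine (secondary).
  CH(COCH3): pendant –COCH3: carbonyl C bonded to two carbons → ketone.
  CH(COCH3): pendant –COCH3: carbonyl C bonded to two carbons → ketone.
  CH(CH2SH): pendant –CH2SH → thiol.
  CH(CH2SH): pendant –CH2SH → thiol.
  CH2I: halogen on an sp³ carbon → alkyl halide.

alcohol, alkyl halide, amine, ketone, thiol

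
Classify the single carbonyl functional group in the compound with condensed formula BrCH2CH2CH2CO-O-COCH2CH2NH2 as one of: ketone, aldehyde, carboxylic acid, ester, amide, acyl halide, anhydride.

anhydride

The carbonyl is in the CH2CO-O-COCH2 segment: two acyl groups sharing one oxygen, –C(=O)–O–C(=O)– → anhydride.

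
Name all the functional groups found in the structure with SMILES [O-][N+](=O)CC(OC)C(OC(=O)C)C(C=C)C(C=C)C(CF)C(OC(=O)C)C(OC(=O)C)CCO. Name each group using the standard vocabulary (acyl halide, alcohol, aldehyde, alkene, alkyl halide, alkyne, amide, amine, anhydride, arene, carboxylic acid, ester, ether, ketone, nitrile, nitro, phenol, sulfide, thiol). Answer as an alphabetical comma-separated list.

alcohol, alkene, alkyl halide, ester, ether, nitro

Reading the structure from left to right:
  O2NCH2: –NO2 on carbon → nitro group.
  CH(OCH3): pendant –OCH3: C–O–C with sp³ C, no adjacent C=O → ether.
  CH(OCOCH3): pendant –OC(=O)CH3: an acyloxy group → ester.
  CH(CH=CH2): pendant –CH=CH2: C=C double bond → alkene.
  CH(CH=CH2): pendant –CH=CH2: C=C double bond → alkene.
  CH(CH2F): pendant –CH2X: halogen on sp³ carbon → alkyl halide.
  CH(OCOCH3): pendant –OC(=O)CH3: an acyloxy group → ester.
  CH(OCOCH3): pendant –OC(=O)CH3: an acyloxy group → ester.
  CH2OH: –OH on an sp³ carbon → alcohol.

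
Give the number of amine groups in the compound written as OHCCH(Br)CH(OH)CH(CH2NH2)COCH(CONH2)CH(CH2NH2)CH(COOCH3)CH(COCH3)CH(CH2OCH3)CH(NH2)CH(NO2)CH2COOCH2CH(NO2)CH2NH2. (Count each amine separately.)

terminal –CHO: carbonyl C bonded to H and C → aldehyde.
halogen on an sp³ carbon → alkyl halide.
–OH on an sp³ carbon → alcohol (secondary).
pendant –CH2NH2: N on sp³ C, no adjacent C=O → amine.
–C(=O)– with carbon on both sides → ketone.
pendant –CONH2: carbonyl C bonded to C and N → amide.
pendant –CH2NH2: N on sp³ C, no adjacent C=O → amine.
pendant –COOCH3: carbonyl C bonded to C and –OCH3 → ester.
pendant –COCH3: carbonyl C bonded to two carbons → ketone.
pendant –CH2OCH3: C–O–C linkage → ether.
–NH2 on an sp³ carbon with no adjacent C=O → amine.
–NO2 on an sp³ carbon → nitro (the N=O is not a carbonyl).
–C(=O)–O–C with C on the carbonyl side → ester.
–NO2 on an sp³ carbon → nitro (the N=O is not a carbonyl).
–NH2 on an sp³ carbon with no adjacent C=O → amine.
Amine appears at: CH(CH2NH2), CH(CH2NH2), CH(NH2), CH2NH2 → 4.

4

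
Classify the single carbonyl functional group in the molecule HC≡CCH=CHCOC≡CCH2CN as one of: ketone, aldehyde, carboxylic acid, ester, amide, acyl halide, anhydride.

ketone

The carbonyl is in the CO segment: –C(=O)– with carbon on both sides → ketone.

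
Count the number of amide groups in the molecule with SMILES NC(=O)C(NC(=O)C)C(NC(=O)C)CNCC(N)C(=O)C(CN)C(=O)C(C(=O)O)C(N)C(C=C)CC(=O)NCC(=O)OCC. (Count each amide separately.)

Taking each segment in turn:
  H2NCO: –C(=O)NH2: carbonyl C bonded to C and to N → amide (the N is not a separate amine).
  CH(NHCOCH3): pendant –NHC(=O)CH3: N bonded to a carbonyl → amide (not amine).
  CH(NHCOCH3): pendant –NHC(=O)CH3: N bonded to a carbonyl → amide (not amine).
  CH2NHCH2: C–N–C with sp³ carbons and no adjacent C=O → amine (secondary).
  CH(NH2): –NH2 on an sp³ carbon with no adjacent C=O → amine.
  CO: –C(=O)– with carbon on both sides → ketone.
  CH(CH2NH2): pendant –CH2NH2: N on sp³ C, no adjacent C=O → amine.
  CO: –C(=O)– with carbon on both sides → ketone.
  CH(COOH): pendant –COOH: carbonyl C bonded to C and –OH → carboxylic acid.
  CH(NH2): –NH2 on an sp³ carbon with no adjacent C=O → amine.
  CH(CH=CH2): pendant –CH=CH2: C=C double bond → alkene.
  CH2CONHCH2: –C(=O)–N– linkage → amide (the N is not an amine).
  COOCH2CH3: –C(=O)OCH2CH3: carbonyl C bonded to C and to –OEt → ester.
Amide appears at: H2NCO, CH(NHCOCH3), CH(NHCOCH3), CH2CONHCH2 → 4.

4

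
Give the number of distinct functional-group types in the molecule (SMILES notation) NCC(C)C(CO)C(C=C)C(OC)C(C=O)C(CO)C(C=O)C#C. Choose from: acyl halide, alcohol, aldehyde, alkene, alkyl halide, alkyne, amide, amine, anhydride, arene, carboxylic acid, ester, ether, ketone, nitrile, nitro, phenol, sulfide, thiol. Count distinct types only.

6

Reading the structure from left to right:
  H2NCH2: –NH2 on an sp³ carbon with no adjacent C=O → amine.
  CH(CH2OH): pendant –CH2OH on an sp³ backbone C → alcohol.
  CH(CH=CH2): pendant –CH=CH2: C=C double bond → alkene.
  CH(OCH3): pendant –OCH3: C–O–C with sp³ C, no adjacent C=O → ether.
  CH(CHO): pendant –CHO: carbonyl C bonded to C and H → aldehyde.
  CH(CH2OH): pendant –CH2OH on an sp³ backbone C → alcohol.
  CH(CHO): pendant –CHO: carbonyl C bonded to C and H → aldehyde.
  C≡CH: C≡C triple bond → alkyne.
Distinct types present: alcohol, aldehyde, alkene, alkyne, amine, ether.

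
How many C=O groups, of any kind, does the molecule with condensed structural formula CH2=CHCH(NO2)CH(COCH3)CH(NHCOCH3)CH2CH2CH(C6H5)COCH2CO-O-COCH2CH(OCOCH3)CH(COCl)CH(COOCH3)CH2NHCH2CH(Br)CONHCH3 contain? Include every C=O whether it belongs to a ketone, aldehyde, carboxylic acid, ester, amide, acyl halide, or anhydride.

CH(COCH3): ketone, 1 C=O (running total 1).
CH(NHCOCH3): amide, 1 C=O (running total 2).
CO: ketone, 1 C=O (running total 3).
CH2CO-O-COCH2: anhydride, 2 C=O (running total 5).
CH(OCOCH3): ester, 1 C=O (running total 6).
CH(COCl): acyl halide, 1 C=O (running total 7).
CH(COOCH3): ester, 1 C=O (running total 8).
CONHCH3: amide, 1 C=O (running total 9).

9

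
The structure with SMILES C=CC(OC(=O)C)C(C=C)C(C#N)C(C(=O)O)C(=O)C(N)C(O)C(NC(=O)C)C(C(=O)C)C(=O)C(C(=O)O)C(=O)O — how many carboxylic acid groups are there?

3

Taking each segment in turn:
  CH2=CH: C=C double bond → alkene.
  CH(OCOCH3): pendant –OC(=O)CH3: an acyloxy group → ester.
  CH(CH=CH2): pendant –CH=CH2: C=C double bond → alkene.
  CH(CN): pendant –C≡N: nitrile.
  CH(COOH): pendant –COOH: carbonyl C bonded to C and –OH → carboxylic acid.
  CO: –C(=O)– with carbon on both sides → ketone.
  CH(NH2): –NH2 on an sp³ carbon with no adjacent C=O → amine.
  CH(OH): –OH on an sp³ carbon → alcohol (secondary).
  CH(NHCOCH3): pendant –NHC(=O)CH3: N bonded to a carbonyl → amide (not amine).
  CH(COCH3): pendant –COCH3: carbonyl C bonded to two carbons → ketone.
  CO: –C(=O)– with carbon on both sides → ketone.
  CH(COOH): pendant –COOH: carbonyl C bonded to C and –OH → carboxylic acid.
  COOH: –COOH: carbonyl C bonded to –OH and C → carboxylic acid (the –OH is not a separate alcohol).
Carboxylic acid appears at: CH(COOH), CH(COOH), COOH → 3.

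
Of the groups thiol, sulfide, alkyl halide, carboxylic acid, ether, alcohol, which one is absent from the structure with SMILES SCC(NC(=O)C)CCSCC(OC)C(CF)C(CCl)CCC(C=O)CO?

thiol: present (HSCH2 — –SH on an sp³ carbon → thiol).
ether: present (CH(OCH3) — pendant –OCH3: C–O–C with sp³ C, no adjacent C=O → ether).
alkyl halide: present (CH(CH2F) — pendant –CH2X: halogen on sp³ carbon → alkyl halide).
sulfide: present (CH2SCH2 — C–S–C linkage → sulfide (thioether)).
alcohol: present (CH2OH — –OH on an sp³ carbon → alcohol).
carboxylic acid: absent. In CH(NHCOCH3), the carbonyl is bonded to nitrogen, not to –OH; that is an amide.

carboxylic acid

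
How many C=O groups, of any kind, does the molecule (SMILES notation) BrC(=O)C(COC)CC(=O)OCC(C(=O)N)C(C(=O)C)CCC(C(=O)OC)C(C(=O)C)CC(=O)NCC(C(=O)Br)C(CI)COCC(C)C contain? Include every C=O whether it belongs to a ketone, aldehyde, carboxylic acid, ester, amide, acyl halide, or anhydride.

8

BrCO: acyl halide, 1 C=O (running total 1).
CH2COOCH2: ester, 1 C=O (running total 2).
CH(CONH2): amide, 1 C=O (running total 3).
CH(COCH3): ketone, 1 C=O (running total 4).
CH(COOCH3): ester, 1 C=O (running total 5).
CH(COCH3): ketone, 1 C=O (running total 6).
CH2CONHCH2: amide, 1 C=O (running total 7).
CH(COBr): acyl halide, 1 C=O (running total 8).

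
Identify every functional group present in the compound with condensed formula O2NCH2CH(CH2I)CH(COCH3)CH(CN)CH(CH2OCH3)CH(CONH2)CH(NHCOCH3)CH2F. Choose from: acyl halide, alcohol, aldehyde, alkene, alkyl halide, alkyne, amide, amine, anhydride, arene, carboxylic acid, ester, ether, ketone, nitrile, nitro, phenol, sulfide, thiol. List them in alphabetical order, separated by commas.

alkyl halide, amide, ether, ketone, nitrile, nitro

Working along the chain:
  O2NCH2: –NO2 on carbon → nitro group.
  CH(CH2I): pendant –CH2X: halogen on sp³ carbon → alkyl halide.
  CH(COCH3): pendant –COCH3: carbonyl C bonded to two carbons → ketone.
  CH(CN): pendant –C≡N: nitrile.
  CH(CH2OCH3): pendant –CH2OCH3: C–O–C linkage → ether.
  CH(CONH2): pendant –CONH2: carbonyl C bonded to C and N → amide.
  CH(NHCOCH3): pendant –NHC(=O)CH3: N bonded to a carbonyl → amide (not amine).
  CH2F: halogen on an sp³ carbon → alkyl halide.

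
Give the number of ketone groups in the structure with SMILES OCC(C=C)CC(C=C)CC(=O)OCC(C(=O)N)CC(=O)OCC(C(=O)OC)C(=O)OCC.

0

HO– on an sp³ carbon → alcohol.
pendant –CH=CH2: C=C double bond → alkene.
pendant –CH=CH2: C=C double bond → alkene.
–C(=O)–O–C with C on the carbonyl side → ester.
pendant –CONH2: carbonyl C bonded to C and N → amide.
–C(=O)–O–C with C on the carbonyl side → ester.
pendant –COOCH3: carbonyl C bonded to C and –OCH3 → ester.
–C(=O)OCH2CH3: carbonyl C bonded to C and to –OEt → ester.
No segment is a ketone: CH2COOCH2 is ester, not ketone; CH(CONH2) is amide, not ketone; CH2COOCH2 is ester, not ketone. → 0.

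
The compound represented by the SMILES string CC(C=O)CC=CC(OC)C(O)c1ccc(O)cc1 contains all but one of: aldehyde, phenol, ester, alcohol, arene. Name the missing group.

ester

alcohol: present (CH(OH) — –OH on an sp³ carbon → alcohol (secondary)).
aldehyde: present (CH(CHO) — pendant –CHO: carbonyl C bonded to C and H → aldehyde).
arene: present (C6H4OH — –OH attached directly to an aromatic ring → phenol (not alcohol); the ring itself is an arene).
phenol: present (C6H4OH — –OH attached directly to an aromatic ring → phenol (not alcohol); the ring itself is an arene).
ester: no segment matches this pattern.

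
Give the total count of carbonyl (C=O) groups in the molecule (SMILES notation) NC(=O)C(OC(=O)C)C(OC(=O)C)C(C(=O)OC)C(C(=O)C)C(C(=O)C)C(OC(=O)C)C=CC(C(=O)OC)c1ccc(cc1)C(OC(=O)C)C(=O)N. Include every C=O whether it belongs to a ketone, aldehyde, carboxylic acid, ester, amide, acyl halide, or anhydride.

H2NCO: amide, 1 C=O (running total 1).
CH(OCOCH3): ester, 1 C=O (running total 2).
CH(OCOCH3): ester, 1 C=O (running total 3).
CH(COOCH3): ester, 1 C=O (running total 4).
CH(COCH3): ketone, 1 C=O (running total 5).
CH(COCH3): ketone, 1 C=O (running total 6).
CH(OCOCH3): ester, 1 C=O (running total 7).
CH(COOCH3): ester, 1 C=O (running total 8).
CH(OCOCH3): ester, 1 C=O (running total 9).
CONH2: amide, 1 C=O (running total 10).

10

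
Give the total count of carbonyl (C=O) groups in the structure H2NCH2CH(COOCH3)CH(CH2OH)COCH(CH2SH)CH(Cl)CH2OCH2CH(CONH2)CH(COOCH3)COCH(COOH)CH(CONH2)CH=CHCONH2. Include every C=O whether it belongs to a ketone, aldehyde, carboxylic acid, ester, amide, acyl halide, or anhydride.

CH(COOCH3): ester, 1 C=O (running total 1).
CO: ketone, 1 C=O (running total 2).
CH(CONH2): amide, 1 C=O (running total 3).
CH(COOCH3): ester, 1 C=O (running total 4).
CO: ketone, 1 C=O (running total 5).
CH(COOH): carboxylic acid, 1 C=O (running total 6).
CH(CONH2): amide, 1 C=O (running total 7).
CONH2: amide, 1 C=O (running total 8).

8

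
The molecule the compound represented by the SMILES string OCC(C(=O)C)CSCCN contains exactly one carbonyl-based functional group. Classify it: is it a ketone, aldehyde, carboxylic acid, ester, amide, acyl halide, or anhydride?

ketone

The carbonyl is in the CH(COCH3) segment: pendant –COCH3: carbonyl C bonded to two carbons → ketone.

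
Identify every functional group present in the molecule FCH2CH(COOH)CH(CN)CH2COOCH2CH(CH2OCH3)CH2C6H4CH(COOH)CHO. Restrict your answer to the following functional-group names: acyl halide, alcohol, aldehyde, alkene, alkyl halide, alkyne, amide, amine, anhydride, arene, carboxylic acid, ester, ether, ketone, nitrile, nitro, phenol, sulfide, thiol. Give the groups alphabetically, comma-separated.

Working along the chain:
  FCH2: halogen on an sp³ carbon → alkyl halide.
  CH(COOH): pendant –COOH: carbonyl C bonded to C and –OH → carboxylic acid.
  CH(CN): pendant –C≡N: nitrile.
  CH2COOCH2: –C(=O)–O–C with C on the carbonyl side → ester.
  CH(CH2OCH3): pendant –CH2OCH3: C–O–C linkage → ether.
  C6H4: para-disubstituted benzene ring → arene.
  CH(COOH): pendant –COOH: carbonyl C bonded to C and –OH → carboxylic acid.
  CHO: terminal –CHO: carbonyl C bonded to H and C → aldehyde.

aldehyde, alkyl halide, arene, carboxylic acid, ester, ether, nitrile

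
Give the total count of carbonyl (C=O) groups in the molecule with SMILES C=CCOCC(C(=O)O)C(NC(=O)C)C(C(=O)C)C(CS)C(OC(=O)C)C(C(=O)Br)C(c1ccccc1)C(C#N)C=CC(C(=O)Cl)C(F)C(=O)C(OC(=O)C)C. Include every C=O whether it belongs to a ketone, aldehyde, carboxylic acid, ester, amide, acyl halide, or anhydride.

8

CH(COOH): carboxylic acid, 1 C=O (running total 1).
CH(NHCOCH3): amide, 1 C=O (running total 2).
CH(COCH3): ketone, 1 C=O (running total 3).
CH(OCOCH3): ester, 1 C=O (running total 4).
CH(COBr): acyl halide, 1 C=O (running total 5).
CH(COCl): acyl halide, 1 C=O (running total 6).
CO: ketone, 1 C=O (running total 7).
CH(OCOCH3): ester, 1 C=O (running total 8).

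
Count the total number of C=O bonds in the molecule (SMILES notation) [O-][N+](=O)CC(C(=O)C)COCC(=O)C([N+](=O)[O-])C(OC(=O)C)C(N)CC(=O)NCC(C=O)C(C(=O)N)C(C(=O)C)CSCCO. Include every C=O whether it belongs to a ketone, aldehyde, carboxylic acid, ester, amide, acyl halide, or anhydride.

7

CH(COCH3): ketone, 1 C=O (running total 1).
CO: ketone, 1 C=O (running total 2).
CH(OCOCH3): ester, 1 C=O (running total 3).
CH2CONHCH2: amide, 1 C=O (running total 4).
CH(CHO): aldehyde, 1 C=O (running total 5).
CH(CONH2): amide, 1 C=O (running total 6).
CH(COCH3): ketone, 1 C=O (running total 7).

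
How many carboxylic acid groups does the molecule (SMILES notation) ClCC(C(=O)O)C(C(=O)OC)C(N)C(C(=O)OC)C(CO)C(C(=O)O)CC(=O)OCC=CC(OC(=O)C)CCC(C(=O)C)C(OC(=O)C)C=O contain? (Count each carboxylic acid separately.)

2

halogen on an sp³ carbon → alkyl halide.
pendant –COOH: carbonyl C bonded to C and –OH → carboxylic acid.
pendant –COOCH3: carbonyl C bonded to C and –OCH3 → ester.
–NH2 on an sp³ carbon with no adjacent C=O → amine.
pendant –COOCH3: carbonyl C bonded to C and –OCH3 → ester.
pendant –CH2OH on an sp³ backbone C → alcohol.
pendant –COOH: carbonyl C bonded to C and –OH → carboxylic acid.
–C(=O)–O–C with C on the carbonyl side → ester.
C=C double bond → alkene.
pendant –OC(=O)CH3: an acyloxy group → ester.
pendant –COCH3: carbonyl C bonded to two carbons → ketone.
pendant –OC(=O)CH3: an acyloxy group → ester.
terminal –CHO: carbonyl C bonded to H and C → aldehyde.
Carboxylic acid appears at: CH(COOH), CH(COOH) → 2.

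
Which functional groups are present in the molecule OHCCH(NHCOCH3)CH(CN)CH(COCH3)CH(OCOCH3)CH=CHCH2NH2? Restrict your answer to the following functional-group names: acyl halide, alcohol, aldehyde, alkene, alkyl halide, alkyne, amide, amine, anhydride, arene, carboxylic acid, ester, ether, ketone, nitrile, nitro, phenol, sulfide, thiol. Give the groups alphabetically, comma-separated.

terminal –CHO: carbonyl C bonded to H and C → aldehyde.
pendant –NHC(=O)CH3: N bonded to a carbonyl → amide (not amine).
pendant –C≡N: nitrile.
pendant –COCH3: carbonyl C bonded to two carbons → ketone.
pendant –OC(=O)CH3: an acyloxy group → ester.
C=C double bond → alkene.
–NH2 on an sp³ carbon with no adjacent C=O → amine.

aldehyde, alkene, amide, amine, ester, ketone, nitrile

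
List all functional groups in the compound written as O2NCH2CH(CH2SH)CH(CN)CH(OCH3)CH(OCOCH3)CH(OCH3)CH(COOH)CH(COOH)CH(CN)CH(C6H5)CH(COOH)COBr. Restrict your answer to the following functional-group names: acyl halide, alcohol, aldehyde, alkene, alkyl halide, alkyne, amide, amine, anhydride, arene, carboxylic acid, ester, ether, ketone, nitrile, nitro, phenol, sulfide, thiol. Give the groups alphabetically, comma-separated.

acyl halide, arene, carboxylic acid, ester, ether, nitrile, nitro, thiol

Taking each segment in turn:
  O2NCH2: –NO2 on carbon → nitro group.
  CH(CH2SH): pendant –CH2SH → thiol.
  CH(CN): pendant –C≡N: nitrile.
  CH(OCH3): pendant –OCH3: C–O–C with sp³ C, no adjacent C=O → ether.
  CH(OCOCH3): pendant –OC(=O)CH3: an acyloxy group → ester.
  CH(OCH3): pendant –OCH3: C–O–C with sp³ C, no adjacent C=O → ether.
  CH(COOH): pendant –COOH: carbonyl C bonded to C and –OH → carboxylic acid.
  CH(COOH): pendant –COOH: carbonyl C bonded to C and –OH → carboxylic acid.
  CH(CN): pendant –C≡N: nitrile.
  CH(C6H5): pendant –C6H5: benzene ring → arene.
  CH(COOH): pendant –COOH: carbonyl C bonded to C and –OH → carboxylic acid.
  COBr: –C(=O)Br: carbonyl C bonded to C and to a halogen → acyl halide (not alkyl halide).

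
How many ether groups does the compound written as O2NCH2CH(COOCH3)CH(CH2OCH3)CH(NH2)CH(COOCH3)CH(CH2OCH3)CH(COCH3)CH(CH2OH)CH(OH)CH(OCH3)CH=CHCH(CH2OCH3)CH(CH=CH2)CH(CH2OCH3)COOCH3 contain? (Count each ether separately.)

Reading the structure from left to right:
  O2NCH2: –NO2 on carbon → nitro group.
  CH(COOCH3): pendant –COOCH3: carbonyl C bonded to C and –OCH3 → ester.
  CH(CH2OCH3): pendant –CH2OCH3: C–O–C linkage → ether.
  CH(NH2): –NH2 on an sp³ carbon with no adjacent C=O → amine.
  CH(COOCH3): pendant –COOCH3: carbonyl C bonded to C and –OCH3 → ester.
  CH(CH2OCH3): pendant –CH2OCH3: C–O–C linkage → ether.
  CH(COCH3): pendant –COCH3: carbonyl C bonded to two carbons → ketone.
  CH(CH2OH): pendant –CH2OH on an sp³ backbone C → alcohol.
  CH(OH): –OH on an sp³ carbon → alcohol (secondary).
  CH(OCH3): pendant –OCH3: C–O–C with sp³ C, no adjacent C=O → ether.
  CH=CH: C=C double bond → alkene.
  CH(CH2OCH3): pendant –CH2OCH3: C–O–C linkage → ether.
  CH(CH=CH2): pendant –CH=CH2: C=C double bond → alkene.
  CH(CH2OCH3): pendant –CH2OCH3: C–O–C linkage → ether.
  COOCH3: –C(=O)OCH3: carbonyl C bonded to C and to –OCH3 → ester (not ketone + ether).
Ether appears at: CH(CH2OCH3), CH(CH2OCH3), CH(OCH3), CH(CH2OCH3), CH(CH2OCH3) → 5.

5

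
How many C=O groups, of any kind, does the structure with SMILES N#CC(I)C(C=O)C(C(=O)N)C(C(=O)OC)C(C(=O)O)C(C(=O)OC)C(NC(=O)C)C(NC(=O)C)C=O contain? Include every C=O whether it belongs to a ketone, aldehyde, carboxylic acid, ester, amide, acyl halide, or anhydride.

8

CH(CHO): aldehyde, 1 C=O (running total 1).
CH(CONH2): amide, 1 C=O (running total 2).
CH(COOCH3): ester, 1 C=O (running total 3).
CH(COOH): carboxylic acid, 1 C=O (running total 4).
CH(COOCH3): ester, 1 C=O (running total 5).
CH(NHCOCH3): amide, 1 C=O (running total 6).
CH(NHCOCH3): amide, 1 C=O (running total 7).
CHO: aldehyde, 1 C=O (running total 8).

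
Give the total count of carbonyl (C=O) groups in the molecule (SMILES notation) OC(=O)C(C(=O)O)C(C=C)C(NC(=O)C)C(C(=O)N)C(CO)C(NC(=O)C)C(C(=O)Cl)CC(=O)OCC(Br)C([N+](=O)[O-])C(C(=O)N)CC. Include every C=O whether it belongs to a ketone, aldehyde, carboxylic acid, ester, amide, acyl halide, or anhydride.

8

HOOC: carboxylic acid, 1 C=O (running total 1).
CH(COOH): carboxylic acid, 1 C=O (running total 2).
CH(NHCOCH3): amide, 1 C=O (running total 3).
CH(CONH2): amide, 1 C=O (running total 4).
CH(NHCOCH3): amide, 1 C=O (running total 5).
CH(COCl): acyl halide, 1 C=O (running total 6).
CH2COOCH2: ester, 1 C=O (running total 7).
CH(CONH2): amide, 1 C=O (running total 8).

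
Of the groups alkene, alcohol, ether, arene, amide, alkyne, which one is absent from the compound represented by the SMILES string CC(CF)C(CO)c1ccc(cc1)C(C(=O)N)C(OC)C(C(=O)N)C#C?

amide: present (CH(CONH2) — pendant –CONH2: carbonyl C bonded to C and N → amide).
alcohol: present (CH(CH2OH) — pendant –CH2OH on an sp³ backbone C → alcohol).
alkyne: present (C≡CH — C≡C triple bond → alkyne).
ether: present (CH(OCH3) — pendant –OCH3: C–O–C with sp³ C, no adjacent C=O → ether).
arene: present (C6H4 — para-disubstituted benzene ring → arene).
alkene: absent. In C6H4, the C=C units are part of an aromatic ring, which is an arene, not an isolated alkene.

alkene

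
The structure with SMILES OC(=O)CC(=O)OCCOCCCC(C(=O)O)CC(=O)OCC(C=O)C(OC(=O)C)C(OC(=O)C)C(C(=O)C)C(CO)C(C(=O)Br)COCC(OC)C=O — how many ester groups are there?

4

Reading the structure from left to right:
  HOOC: –COOH: carbonyl C bonded to –OH and C → carboxylic acid (the –OH is not a separate alcohol).
  CH2COOCH2: –C(=O)–O–C with C on the carbonyl side → ester.
  CH2OCH2: C–O–C with sp³ carbons on both sides and no adjacent C=O → ether.
  CH(COOH): pendant –COOH: carbonyl C bonded to C and –OH → carboxylic acid.
  CH2COOCH2: –C(=O)–O–C with C on the carbonyl side → ester.
  CH(CHO): pendant –CHO: carbonyl C bonded to C and H → aldehyde.
  CH(OCOCH3): pendant –OC(=O)CH3: an acyloxy group → ester.
  CH(OCOCH3): pendant –OC(=O)CH3: an acyloxy group → ester.
  CH(COCH3): pendant –COCH3: carbonyl C bonded to two carbons → ketone.
  CH(CH2OH): pendant –CH2OH on an sp³ backbone C → alcohol.
  CH(COBr): pendant –C(=O)X: carbonyl C bonded to C and halogen → acyl halide.
  CH2OCH2: C–O–C with sp³ carbons on both sides and no adjacent C=O → ether.
  CH(OCH3): pendant –OCH3: C–O–C with sp³ C, no adjacent C=O → ether.
  CHO: terminal –CHO: carbonyl C bonded to H and C → aldehyde.
Ester appears at: CH2COOCH2, CH2COOCH2, CH(OCOCH3), CH(OCOCH3) → 4.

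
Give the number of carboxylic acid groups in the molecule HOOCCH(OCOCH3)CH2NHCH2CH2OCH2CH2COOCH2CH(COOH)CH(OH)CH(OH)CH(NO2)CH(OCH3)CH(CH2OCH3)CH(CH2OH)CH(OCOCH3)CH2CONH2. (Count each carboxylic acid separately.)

Working along the chain:
  HOOC: –COOH: carbonyl C bonded to –OH and C → carboxylic acid (the –OH is not a separate alcohol).
  CH(OCOCH3): pendant –OC(=O)CH3: an acyloxy group → ester.
  CH2NHCH2: C–N–C with sp³ carbons and no adjacent C=O → amine (secondary).
  CH2OCH2: C–O–C with sp³ carbons on both sides and no adjacent C=O → ether.
  CH2COOCH2: –C(=O)–O–C with C on the carbonyl side → ester.
  CH(COOH): pendant –COOH: carbonyl C bonded to C and –OH → carboxylic acid.
  CH(OH): –OH on an sp³ carbon → alcohol (secondary).
  CH(OH): –OH on an sp³ carbon → alcohol (secondary).
  CH(NO2): –NO2 on an sp³ carbon → nitro (the N=O is not a carbonyl).
  CH(OCH3): pendant –OCH3: C–O–C with sp³ C, no adjacent C=O → ether.
  CH(CH2OCH3): pendant –CH2OCH3: C–O–C linkage → ether.
  CH(CH2OH): pendant –CH2OH on an sp³ backbone C → alcohol.
  CH(OCOCH3): pendant –OC(=O)CH3: an acyloxy group → ester.
  CONH2: –C(=O)NH2: carbonyl C bonded to C and to N → amide (the N is not a separate amine).
Carboxylic acid appears at: HOOC, CH(COOH) → 2.

2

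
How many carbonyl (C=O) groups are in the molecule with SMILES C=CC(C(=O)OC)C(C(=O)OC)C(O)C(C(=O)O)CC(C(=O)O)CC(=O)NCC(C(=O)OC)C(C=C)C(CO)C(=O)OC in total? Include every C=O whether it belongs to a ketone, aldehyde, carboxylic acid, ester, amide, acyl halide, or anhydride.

7

CH(COOCH3): ester, 1 C=O (running total 1).
CH(COOCH3): ester, 1 C=O (running total 2).
CH(COOH): carboxylic acid, 1 C=O (running total 3).
CH(COOH): carboxylic acid, 1 C=O (running total 4).
CH2CONHCH2: amide, 1 C=O (running total 5).
CH(COOCH3): ester, 1 C=O (running total 6).
COOCH3: ester, 1 C=O (running total 7).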